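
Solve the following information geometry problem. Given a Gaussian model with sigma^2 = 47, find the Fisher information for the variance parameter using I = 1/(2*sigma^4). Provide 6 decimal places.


Fisher information for variance: I(sigma^2) = 1/(2*sigma^4).
sigma^2 = 47, so sigma^4 = 2209.
I = 1/(2*2209) = 1/4418 = 0.000226

0.000226


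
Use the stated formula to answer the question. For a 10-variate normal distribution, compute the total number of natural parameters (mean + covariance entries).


Exponential family dimension calculation:
For 10-dim MVN: mean has 10 params, covariance has 10*11/2 = 55 unique entries.
Total dim = 10 + 55 = 65.

65


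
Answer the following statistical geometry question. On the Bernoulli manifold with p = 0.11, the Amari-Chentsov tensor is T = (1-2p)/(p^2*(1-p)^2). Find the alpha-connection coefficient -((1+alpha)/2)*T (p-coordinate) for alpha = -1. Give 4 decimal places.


Skewness (Amari-Chentsov) tensor: T = (1-2p)/(p^2*(1-p)^2).
p = 0.11, 1-2p = 0.78, p^2 = 0.0121, (1-p)^2 = 0.7921.
T = 0.78/(0.0121 * 0.7921) = 81.382161.
In the p-coordinate, Gamma^(alpha) = Gamma^(0) - (alpha/2)*T with Gamma^(0) = (1/2)*g'(p) = -T/2,
so Gamma^(alpha) = -((1+alpha)/2)*T.
alpha = -1, -(1+alpha)/2 = 0.0.
Gamma = 0.0 * 81.382161 = 0.0000

0.0000


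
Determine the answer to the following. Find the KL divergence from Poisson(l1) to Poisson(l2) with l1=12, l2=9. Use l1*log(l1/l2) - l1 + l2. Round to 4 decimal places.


KL divergence for Poisson:
KL = l1*log(l1/l2) - l1 + l2.
l1 = 12, l2 = 9.
log(12/9) = 0.287682.
l1*log(l1/l2) = 12 * 0.287682 = 3.452185.
KL = 3.452185 - 12 + 9 = 0.4522

0.4522


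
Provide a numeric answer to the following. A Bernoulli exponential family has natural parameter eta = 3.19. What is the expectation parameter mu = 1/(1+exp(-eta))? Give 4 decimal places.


Dual coordinate (expectation parameter) for Bernoulli:
mu = 1/(1+exp(-eta)).
eta = 3.19.
exp(-eta) = exp(-3.19) = 0.041172.
mu = 1/(1+0.041172) = 0.9605

0.9605


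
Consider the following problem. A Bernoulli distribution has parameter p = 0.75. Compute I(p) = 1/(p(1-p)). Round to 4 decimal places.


For Bernoulli(p), Fisher information is I(p) = 1/(p*(1-p)).
p = 0.75, 1-p = 0.25.
p*(1-p) = 0.1875.
I(p) = 1/0.1875 = 5.3333

5.3333


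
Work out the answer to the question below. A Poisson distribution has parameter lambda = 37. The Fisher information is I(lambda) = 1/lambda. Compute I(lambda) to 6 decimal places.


Fisher information for Poisson: I(lambda) = 1/lambda.
lambda = 37.
I(lambda) = 1/37 = 0.027027

0.027027


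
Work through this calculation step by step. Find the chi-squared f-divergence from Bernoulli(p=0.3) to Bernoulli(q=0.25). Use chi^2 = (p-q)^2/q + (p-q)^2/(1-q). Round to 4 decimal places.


Chi-squared divergence between Bernoulli distributions:
chi^2 = (p-q)^2/q + (p-q)^2/(1-q).
p = 0.3, q = 0.25, p-q = 0.05.
(p-q)^2 = 0.0025.
term1 = 0.0025/0.25 = 0.01.
term2 = 0.0025/0.75 = 0.003333.
chi^2 = 0.01 + 0.003333 = 0.0133

0.0133


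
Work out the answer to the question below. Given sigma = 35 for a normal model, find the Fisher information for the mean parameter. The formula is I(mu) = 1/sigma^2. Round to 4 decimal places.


The Fisher information for the mean of a normal distribution is I(mu) = 1/sigma^2.
sigma = 35, so sigma^2 = 1225.
I(mu) = 1/1225 = 0.0008

0.0008


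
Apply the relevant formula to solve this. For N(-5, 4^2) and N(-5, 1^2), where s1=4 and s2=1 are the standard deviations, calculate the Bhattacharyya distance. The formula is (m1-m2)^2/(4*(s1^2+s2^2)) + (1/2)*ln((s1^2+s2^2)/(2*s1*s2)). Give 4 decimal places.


Bhattacharyya distance between two Gaussians:
DB = (m1-m2)^2/(4*(s1^2+s2^2)) + (1/2)*ln((s1^2+s2^2)/(2*s1*s2)).
(m1-m2)^2 = (0)^2 = 0.
s1^2+s2^2 = 16 + 1 = 17.
term1 = 0/68 = 0.0.
term2 = 0.5*ln(17/8.0) = 0.376886.
DB = 0.0 + 0.376886 = 0.3769

0.3769


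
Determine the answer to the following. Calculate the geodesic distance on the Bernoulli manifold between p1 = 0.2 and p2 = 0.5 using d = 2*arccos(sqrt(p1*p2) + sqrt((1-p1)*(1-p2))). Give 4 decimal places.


Geodesic distance on Bernoulli manifold:
d(p1,p2) = 2*arccos(sqrt(p1*p2) + sqrt((1-p1)*(1-p2))).
sqrt(p1*p2) = sqrt(0.2*0.5) = 0.316228.
sqrt((1-p1)*(1-p2)) = sqrt(0.8*0.5) = 0.632456.
arg = 0.316228 + 0.632456 = 0.948683.
d = 2*arccos(0.948683) = 0.6435

0.6435


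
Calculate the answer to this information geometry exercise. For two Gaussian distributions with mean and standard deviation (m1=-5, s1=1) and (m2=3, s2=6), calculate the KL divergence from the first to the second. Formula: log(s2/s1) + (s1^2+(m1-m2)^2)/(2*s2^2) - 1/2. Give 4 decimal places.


KL divergence between normal distributions:
KL = log(s2/s1) + (s1^2 + (m1-m2)^2)/(2*s2^2) - 1/2.
log(6/1) = 1.791759.
(1^2 + (-5-3)^2)/(2*6^2) = (1 + 64)/72 = 0.902778.
KL = 1.791759 + 0.902778 - 0.5 = 2.1945

2.1945


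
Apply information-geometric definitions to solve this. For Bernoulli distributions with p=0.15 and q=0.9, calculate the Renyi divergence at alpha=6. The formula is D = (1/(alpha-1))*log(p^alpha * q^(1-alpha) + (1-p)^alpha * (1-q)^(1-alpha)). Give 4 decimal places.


Renyi divergence of order alpha between Bernoulli distributions:
D = (1/(alpha-1))*log(p^alpha * q^(1-alpha) + (1-p)^alpha * (1-q)^(1-alpha)).
alpha = 6, p = 0.15, q = 0.9.
p^alpha * q^(1-alpha) = 0.15^6 * 0.9^-5 = 1.9e-05.
(1-p)^alpha * (1-q)^(1-alpha) = 0.85^6 * 0.1^-5 = 37714.951563.
sum = 1.9e-05 + 37714.951563 = 37714.951582.
D = (1/5)*log(37714.951582) = 2.1076

2.1076


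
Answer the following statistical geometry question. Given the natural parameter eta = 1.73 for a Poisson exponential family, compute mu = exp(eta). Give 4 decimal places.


Expectation parameter for Poisson exponential family:
mu = exp(eta).
eta = 1.73.
mu = exp(1.73) = 5.6407

5.6407


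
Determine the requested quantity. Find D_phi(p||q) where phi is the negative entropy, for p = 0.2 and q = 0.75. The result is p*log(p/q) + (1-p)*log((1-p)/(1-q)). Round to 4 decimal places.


Bregman divergence with negative entropy generator:
D = p*log(p/q) + (1-p)*log((1-p)/(1-q)).
p = 0.2, q = 0.75.
p*log(p/q) = 0.2*log(0.2/0.75) = -0.264351.
(1-p)*log((1-p)/(1-q)) = 0.8*log(0.8/0.25) = 0.930521.
D = -0.264351 + 0.930521 = 0.6662

0.6662


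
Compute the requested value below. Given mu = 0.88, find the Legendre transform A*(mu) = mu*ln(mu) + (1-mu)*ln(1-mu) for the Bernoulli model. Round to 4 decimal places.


Legendre transform for Bernoulli:
A*(mu) = mu*log(mu) + (1-mu)*log(1-mu).
mu = 0.88, 1-mu = 0.12.
mu*log(mu) = 0.88*log(0.88) = -0.112493.
(1-mu)*log(1-mu) = 0.12*log(0.12) = -0.254432.
A* = -0.112493 + -0.254432 = -0.3669

-0.3669


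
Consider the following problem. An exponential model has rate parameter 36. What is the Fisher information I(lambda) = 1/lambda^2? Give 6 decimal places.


Fisher information for exponential: I(lambda) = 1/lambda^2.
lambda = 36, lambda^2 = 1296.
I = 1/1296 = 0.000772

0.000772


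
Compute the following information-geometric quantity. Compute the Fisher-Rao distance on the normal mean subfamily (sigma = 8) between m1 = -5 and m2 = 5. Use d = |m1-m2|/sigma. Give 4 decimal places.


On the fixed-variance normal subfamily, geodesic distance = |m1-m2|/sigma.
|-5 - 5| = 10.
sigma = 8.
d = 10/8 = 1.2500

1.2500


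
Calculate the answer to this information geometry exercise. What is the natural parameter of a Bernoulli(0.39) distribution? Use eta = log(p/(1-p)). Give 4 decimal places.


Natural parameter for Bernoulli: eta = log(p/(1-p)).
p = 0.39, 1-p = 0.61.
p/(1-p) = 0.639344.
eta = log(0.639344) = -0.4473

-0.4473


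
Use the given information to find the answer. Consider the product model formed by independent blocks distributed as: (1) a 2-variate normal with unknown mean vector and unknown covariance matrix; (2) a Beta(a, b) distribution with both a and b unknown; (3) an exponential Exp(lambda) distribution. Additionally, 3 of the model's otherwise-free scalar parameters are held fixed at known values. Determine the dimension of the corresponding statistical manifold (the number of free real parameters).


The dimension of a statistical manifold equals the number of free
(independent) real parameters of the model. For a product of independent
blocks the parameter counts add.
- 2-variate normal: 2 (mean) + 2*3/2 = 3 (symmetric covariance) = 5.
- Beta (a, b): 2.
- exponential (lambda): 1.
Total = 5 + 2 + 1 = 8.
3 parameter(s) fixed at known values: 8 - 3 = 5.
Dimension = 5

5


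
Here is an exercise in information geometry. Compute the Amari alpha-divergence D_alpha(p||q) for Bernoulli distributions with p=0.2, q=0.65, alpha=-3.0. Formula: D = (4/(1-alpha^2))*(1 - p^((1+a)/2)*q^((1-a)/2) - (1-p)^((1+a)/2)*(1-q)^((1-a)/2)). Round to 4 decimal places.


Amari alpha-divergence:
D = (4/(1-alpha^2))*(1 - p^((1+a)/2)*q^((1-a)/2) - (1-p)^((1+a)/2)*(1-q)^((1-a)/2)).
alpha = -3.0, p = 0.2, q = 0.65.
e1 = (1+alpha)/2 = -1.0, e2 = (1-alpha)/2 = 2.0.
t1 = p^e1 * q^e2 = 0.2^-1.0 * 0.65^2.0 = 2.1125.
t2 = (1-p)^e1 * (1-q)^e2 = 0.8^-1.0 * 0.35^2.0 = 0.153125.
4/(1-alpha^2) = -0.5.
D = -0.5*(1 - 2.1125 - 0.153125) = 0.6328

0.6328


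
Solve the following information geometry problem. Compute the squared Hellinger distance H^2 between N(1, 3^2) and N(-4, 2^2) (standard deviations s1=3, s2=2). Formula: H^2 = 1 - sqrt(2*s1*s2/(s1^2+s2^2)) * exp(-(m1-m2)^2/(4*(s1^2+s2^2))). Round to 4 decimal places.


Squared Hellinger distance for Gaussians:
H^2 = 1 - sqrt(2*s1*s2/(s1^2+s2^2)) * exp(-(m1-m2)^2/(4*(s1^2+s2^2))).
s1^2 = 9, s2^2 = 4, s1^2+s2^2 = 13.
sqrt(2*3*2/(13)) = 0.960769.
(m1-m2)^2 = (5)^2 = 25.
exp(-25/(4*13)) = exp(-0.480769) = 0.618308.
H^2 = 1 - 0.960769*0.618308 = 0.4059

0.4059


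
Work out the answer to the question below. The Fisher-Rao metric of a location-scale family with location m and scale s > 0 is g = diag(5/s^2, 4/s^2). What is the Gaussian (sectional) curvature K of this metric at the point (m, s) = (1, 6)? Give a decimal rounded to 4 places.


The metric has the form g = (A dm^2 + B ds^2)/s^2 with A = 5, B = 4.
Substitute u = sqrt(A/B)*m: g = B*(du^2 + ds^2)/s^2, i.e. B times the
Poincare upper half-plane metric, which has constant Gaussian curvature -1.
Scaling a 2D metric by a constant c divides the Gaussian curvature by c,
so K = -1/B = -1/(4) = -0.2500 everywhere (the point (m, s) = (1, 6) is irrelevant:
the curvature is constant).
The requested Gaussian curvature is K = -0.2500.

-0.2500


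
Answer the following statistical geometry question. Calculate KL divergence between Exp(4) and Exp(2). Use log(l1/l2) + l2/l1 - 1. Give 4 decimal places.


KL divergence for exponential family:
KL = log(l1/l2) + l2/l1 - 1.
log(4/2) = 0.693147.
2/4 = 0.5.
KL = 0.693147 + 0.5 - 1 = 0.1931

0.1931


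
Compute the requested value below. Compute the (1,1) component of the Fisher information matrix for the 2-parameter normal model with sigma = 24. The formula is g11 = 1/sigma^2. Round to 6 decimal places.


For the 2-parameter normal family, the Fisher metric has:
  g11 = 1/sigma^2, g22 = 2/sigma^2.
sigma = 24, sigma^2 = 576.
g11 = 0.001736

0.001736


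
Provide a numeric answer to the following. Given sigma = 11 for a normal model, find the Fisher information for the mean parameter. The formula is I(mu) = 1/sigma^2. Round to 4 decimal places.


The Fisher information for the mean of a normal distribution is I(mu) = 1/sigma^2.
sigma = 11, so sigma^2 = 121.
I(mu) = 1/121 = 0.0083

0.0083


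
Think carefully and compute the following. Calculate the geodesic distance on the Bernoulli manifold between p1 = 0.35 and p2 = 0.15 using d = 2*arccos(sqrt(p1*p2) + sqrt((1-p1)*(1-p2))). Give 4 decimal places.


Geodesic distance on Bernoulli manifold:
d(p1,p2) = 2*arccos(sqrt(p1*p2) + sqrt((1-p1)*(1-p2))).
sqrt(p1*p2) = sqrt(0.35*0.15) = 0.229129.
sqrt((1-p1)*(1-p2)) = sqrt(0.65*0.85) = 0.743303.
arg = 0.229129 + 0.743303 = 0.972432.
d = 2*arccos(0.972432) = 0.4707

0.4707


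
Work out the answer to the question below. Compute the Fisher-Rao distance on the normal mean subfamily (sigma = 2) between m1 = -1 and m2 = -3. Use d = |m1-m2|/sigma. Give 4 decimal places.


On the fixed-variance normal subfamily, geodesic distance = |m1-m2|/sigma.
|-1 - -3| = 2.
sigma = 2.
d = 2/2 = 1.0000

1.0000


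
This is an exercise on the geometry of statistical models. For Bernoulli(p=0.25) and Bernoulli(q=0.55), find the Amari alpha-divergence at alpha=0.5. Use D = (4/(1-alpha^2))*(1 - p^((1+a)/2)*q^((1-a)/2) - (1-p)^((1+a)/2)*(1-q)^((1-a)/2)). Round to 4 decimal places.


Amari alpha-divergence:
D = (4/(1-alpha^2))*(1 - p^((1+a)/2)*q^((1-a)/2) - (1-p)^((1+a)/2)*(1-q)^((1-a)/2)).
alpha = 0.5, p = 0.25, q = 0.55.
e1 = (1+alpha)/2 = 0.75, e2 = (1-alpha)/2 = 0.25.
t1 = p^e1 * q^e2 = 0.25^0.75 * 0.55^0.25 = 0.304471.
t2 = (1-p)^e1 * (1-q)^e2 = 0.75^0.75 * 0.45^0.25 = 0.660084.
4/(1-alpha^2) = 5.333333.
D = 5.333333*(1 - 0.304471 - 0.660084) = 0.1890

0.1890


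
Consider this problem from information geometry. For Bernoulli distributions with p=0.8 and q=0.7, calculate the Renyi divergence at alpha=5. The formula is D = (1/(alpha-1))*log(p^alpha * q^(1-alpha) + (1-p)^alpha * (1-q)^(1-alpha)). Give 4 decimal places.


Renyi divergence of order alpha between Bernoulli distributions:
D = (1/(alpha-1))*log(p^alpha * q^(1-alpha) + (1-p)^alpha * (1-q)^(1-alpha)).
alpha = 5, p = 0.8, q = 0.7.
p^alpha * q^(1-alpha) = 0.8^5 * 0.7^-4 = 1.364765.
(1-p)^alpha * (1-q)^(1-alpha) = 0.2^5 * 0.3^-4 = 0.039506.
sum = 1.364765 + 0.039506 = 1.404271.
D = (1/4)*log(1.404271) = 0.0849

0.0849


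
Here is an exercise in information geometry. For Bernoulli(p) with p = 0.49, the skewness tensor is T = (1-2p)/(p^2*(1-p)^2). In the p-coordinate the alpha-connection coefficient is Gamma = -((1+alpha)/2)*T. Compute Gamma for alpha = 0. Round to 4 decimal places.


Skewness (Amari-Chentsov) tensor: T = (1-2p)/(p^2*(1-p)^2).
p = 0.49, 1-2p = 0.02, p^2 = 0.2401, (1-p)^2 = 0.2601.
T = 0.02/(0.2401 * 0.2601) = 0.320256.
In the p-coordinate, Gamma^(alpha) = Gamma^(0) - (alpha/2)*T with Gamma^(0) = (1/2)*g'(p) = -T/2,
so Gamma^(alpha) = -((1+alpha)/2)*T.
alpha = 0, -(1+alpha)/2 = -0.5.
Gamma = -0.5 * 0.320256 = -0.1601

-0.1601


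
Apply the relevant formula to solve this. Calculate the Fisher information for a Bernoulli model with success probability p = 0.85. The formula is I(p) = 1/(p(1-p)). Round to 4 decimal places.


For Bernoulli(p), Fisher information is I(p) = 1/(p*(1-p)).
p = 0.85, 1-p = 0.15.
p*(1-p) = 0.1275.
I(p) = 1/0.1275 = 7.8431

7.8431


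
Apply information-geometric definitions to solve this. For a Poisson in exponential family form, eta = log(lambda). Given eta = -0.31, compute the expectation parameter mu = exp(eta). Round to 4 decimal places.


Expectation parameter for Poisson exponential family:
mu = exp(eta).
eta = -0.31.
mu = exp(-0.31) = 0.7334

0.7334


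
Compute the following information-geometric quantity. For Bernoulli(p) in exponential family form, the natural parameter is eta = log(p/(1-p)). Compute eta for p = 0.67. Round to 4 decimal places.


Natural parameter for Bernoulli: eta = log(p/(1-p)).
p = 0.67, 1-p = 0.33.
p/(1-p) = 2.030303.
eta = log(2.030303) = 0.7082

0.7082


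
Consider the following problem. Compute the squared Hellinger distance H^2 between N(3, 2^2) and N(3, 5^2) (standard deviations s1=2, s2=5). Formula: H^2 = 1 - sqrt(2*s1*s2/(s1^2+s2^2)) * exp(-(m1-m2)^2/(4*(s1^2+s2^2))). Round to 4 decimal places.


Squared Hellinger distance for Gaussians:
H^2 = 1 - sqrt(2*s1*s2/(s1^2+s2^2)) * exp(-(m1-m2)^2/(4*(s1^2+s2^2))).
s1^2 = 4, s2^2 = 25, s1^2+s2^2 = 29.
sqrt(2*2*5/(29)) = 0.830455.
(m1-m2)^2 = (0)^2 = 0.
exp(-0/(4*29)) = exp(0.0) = 1.0.
H^2 = 1 - 0.830455*1.0 = 0.1695

0.1695


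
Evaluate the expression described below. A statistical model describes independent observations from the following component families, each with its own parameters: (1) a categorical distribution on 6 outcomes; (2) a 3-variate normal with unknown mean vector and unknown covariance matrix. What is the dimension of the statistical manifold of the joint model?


The dimension of a statistical manifold equals the number of free
(independent) real parameters of the model. For a product of independent
blocks the parameter counts add.
- categorical on 6 outcomes (probabilities sum to 1): 6-1 = 5.
- 3-variate normal: 3 (mean) + 3*4/2 = 6 (symmetric covariance) = 9.
Total = 5 + 9 = 14.
Dimension = 14

14


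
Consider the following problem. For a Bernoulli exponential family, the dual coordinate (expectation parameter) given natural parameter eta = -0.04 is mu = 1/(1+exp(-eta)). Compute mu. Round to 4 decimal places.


Dual coordinate (expectation parameter) for Bernoulli:
mu = 1/(1+exp(-eta)).
eta = -0.04.
exp(-eta) = exp(0.04) = 1.040811.
mu = 1/(1+1.040811) = 0.4900

0.4900


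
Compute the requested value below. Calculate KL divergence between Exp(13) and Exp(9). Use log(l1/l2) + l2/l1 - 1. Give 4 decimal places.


KL divergence for exponential family:
KL = log(l1/l2) + l2/l1 - 1.
log(13/9) = 0.367725.
9/13 = 0.692308.
KL = 0.367725 + 0.692308 - 1 = 0.0600

0.0600


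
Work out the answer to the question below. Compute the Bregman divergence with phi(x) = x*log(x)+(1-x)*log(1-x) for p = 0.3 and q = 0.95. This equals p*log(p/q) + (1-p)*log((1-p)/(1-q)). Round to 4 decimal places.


Bregman divergence with negative entropy generator:
D = p*log(p/q) + (1-p)*log((1-p)/(1-q)).
p = 0.3, q = 0.95.
p*log(p/q) = 0.3*log(0.3/0.95) = -0.345804.
(1-p)*log((1-p)/(1-q)) = 0.7*log(0.7/0.05) = 1.84734.
D = -0.345804 + 1.84734 = 1.5015

1.5015


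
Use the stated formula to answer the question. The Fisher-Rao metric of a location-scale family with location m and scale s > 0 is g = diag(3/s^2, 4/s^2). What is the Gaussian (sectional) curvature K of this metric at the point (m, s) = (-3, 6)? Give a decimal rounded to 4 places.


The metric has the form g = (A dm^2 + B ds^2)/s^2 with A = 3, B = 4.
Substitute u = sqrt(A/B)*m: g = B*(du^2 + ds^2)/s^2, i.e. B times the
Poincare upper half-plane metric, which has constant Gaussian curvature -1.
Scaling a 2D metric by a constant c divides the Gaussian curvature by c,
so K = -1/B = -1/(4) = -0.2500 everywhere (the point (m, s) = (-3, 6) is irrelevant:
the curvature is constant).
The requested Gaussian curvature is K = -0.2500.

-0.2500


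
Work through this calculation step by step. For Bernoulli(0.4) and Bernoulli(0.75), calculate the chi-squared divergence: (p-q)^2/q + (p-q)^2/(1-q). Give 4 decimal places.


Chi-squared divergence between Bernoulli distributions:
chi^2 = (p-q)^2/q + (p-q)^2/(1-q).
p = 0.4, q = 0.75, p-q = -0.35.
(p-q)^2 = 0.1225.
term1 = 0.1225/0.75 = 0.163333.
term2 = 0.1225/0.25 = 0.49.
chi^2 = 0.163333 + 0.49 = 0.6533

0.6533


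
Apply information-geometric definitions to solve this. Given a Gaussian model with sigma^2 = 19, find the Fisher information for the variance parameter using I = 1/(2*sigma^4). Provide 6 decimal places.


Fisher information for variance: I(sigma^2) = 1/(2*sigma^4).
sigma^2 = 19, so sigma^4 = 361.
I = 1/(2*361) = 1/722 = 0.001385

0.001385


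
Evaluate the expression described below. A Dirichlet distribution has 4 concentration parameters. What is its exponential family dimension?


Exponential family dimension calculation:
Dirichlet with 4 components has 4 natural parameters.

4


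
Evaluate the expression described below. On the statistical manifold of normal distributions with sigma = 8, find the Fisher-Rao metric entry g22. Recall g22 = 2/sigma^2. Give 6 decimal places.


For the 2-parameter normal family, the Fisher metric has:
  g11 = 1/sigma^2, g22 = 2/sigma^2.
sigma = 8, sigma^2 = 64.
g22 = 0.031250

0.031250


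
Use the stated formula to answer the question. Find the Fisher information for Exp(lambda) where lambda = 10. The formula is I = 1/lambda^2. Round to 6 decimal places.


Fisher information for exponential: I(lambda) = 1/lambda^2.
lambda = 10, lambda^2 = 100.
I = 1/100 = 0.010000

0.010000


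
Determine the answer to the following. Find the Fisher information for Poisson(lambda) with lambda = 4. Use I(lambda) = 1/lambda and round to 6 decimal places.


Fisher information for Poisson: I(lambda) = 1/lambda.
lambda = 4.
I(lambda) = 1/4 = 0.250000

0.250000


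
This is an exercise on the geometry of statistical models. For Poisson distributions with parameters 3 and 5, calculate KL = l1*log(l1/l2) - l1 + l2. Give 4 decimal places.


KL divergence for Poisson:
KL = l1*log(l1/l2) - l1 + l2.
l1 = 3, l2 = 5.
log(3/5) = -0.510826.
l1*log(l1/l2) = 3 * -0.510826 = -1.532477.
KL = -1.532477 - 3 + 5 = 0.4675

0.4675


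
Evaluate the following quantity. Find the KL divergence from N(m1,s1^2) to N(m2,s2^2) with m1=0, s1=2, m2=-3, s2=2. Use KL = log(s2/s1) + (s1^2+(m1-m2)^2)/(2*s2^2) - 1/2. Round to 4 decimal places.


KL divergence between normal distributions:
KL = log(s2/s1) + (s1^2 + (m1-m2)^2)/(2*s2^2) - 1/2.
log(2/2) = 0.0.
(2^2 + (0--3)^2)/(2*2^2) = (4 + 9)/8 = 1.625.
KL = 0.0 + 1.625 - 0.5 = 1.1250

1.1250


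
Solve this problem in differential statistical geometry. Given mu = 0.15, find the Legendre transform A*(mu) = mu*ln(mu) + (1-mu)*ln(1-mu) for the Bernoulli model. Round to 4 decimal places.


Legendre transform for Bernoulli:
A*(mu) = mu*log(mu) + (1-mu)*log(1-mu).
mu = 0.15, 1-mu = 0.85.
mu*log(mu) = 0.15*log(0.15) = -0.284568.
(1-mu)*log(1-mu) = 0.85*log(0.85) = -0.138141.
A* = -0.284568 + -0.138141 = -0.4227

-0.4227


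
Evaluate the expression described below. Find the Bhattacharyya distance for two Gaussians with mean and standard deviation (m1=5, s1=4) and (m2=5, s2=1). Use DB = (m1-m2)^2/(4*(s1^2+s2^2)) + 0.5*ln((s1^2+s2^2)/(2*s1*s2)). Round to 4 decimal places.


Bhattacharyya distance between two Gaussians:
DB = (m1-m2)^2/(4*(s1^2+s2^2)) + (1/2)*ln((s1^2+s2^2)/(2*s1*s2)).
(m1-m2)^2 = (0)^2 = 0.
s1^2+s2^2 = 16 + 1 = 17.
term1 = 0/68 = 0.0.
term2 = 0.5*ln(17/8.0) = 0.376886.
DB = 0.0 + 0.376886 = 0.3769

0.3769


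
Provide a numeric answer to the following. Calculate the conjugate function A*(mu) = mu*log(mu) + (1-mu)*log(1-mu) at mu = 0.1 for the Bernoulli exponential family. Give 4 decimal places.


Legendre transform for Bernoulli:
A*(mu) = mu*log(mu) + (1-mu)*log(1-mu).
mu = 0.1, 1-mu = 0.9.
mu*log(mu) = 0.1*log(0.1) = -0.230259.
(1-mu)*log(1-mu) = 0.9*log(0.9) = -0.094824.
A* = -0.230259 + -0.094824 = -0.3251

-0.3251


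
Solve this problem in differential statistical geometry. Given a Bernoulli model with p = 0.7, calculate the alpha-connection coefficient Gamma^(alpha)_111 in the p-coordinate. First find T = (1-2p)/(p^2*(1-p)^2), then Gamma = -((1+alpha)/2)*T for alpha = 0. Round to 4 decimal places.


Skewness (Amari-Chentsov) tensor: T = (1-2p)/(p^2*(1-p)^2).
p = 0.7, 1-2p = -0.4, p^2 = 0.49, (1-p)^2 = 0.09.
T = -0.4/(0.49 * 0.09) = -9.070295.
In the p-coordinate, Gamma^(alpha) = Gamma^(0) - (alpha/2)*T with Gamma^(0) = (1/2)*g'(p) = -T/2,
so Gamma^(alpha) = -((1+alpha)/2)*T.
alpha = 0, -(1+alpha)/2 = -0.5.
Gamma = -0.5 * -9.070295 = 4.5351

4.5351


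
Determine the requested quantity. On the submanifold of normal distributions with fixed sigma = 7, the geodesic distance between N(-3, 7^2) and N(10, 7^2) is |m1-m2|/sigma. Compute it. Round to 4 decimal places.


On the fixed-variance normal subfamily, geodesic distance = |m1-m2|/sigma.
|-3 - 10| = 13.
sigma = 7.
d = 13/7 = 1.8571

1.8571


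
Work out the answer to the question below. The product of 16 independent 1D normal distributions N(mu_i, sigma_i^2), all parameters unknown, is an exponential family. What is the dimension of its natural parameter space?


Exponential family dimension calculation:
Each univariate normal has two natural parameters (mu/sigma^2 and -1/(2 sigma^2)).
With 16 independent components, dim = 2 * 16 = 32.

32


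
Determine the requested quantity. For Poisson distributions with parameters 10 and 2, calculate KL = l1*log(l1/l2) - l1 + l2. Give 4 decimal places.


KL divergence for Poisson:
KL = l1*log(l1/l2) - l1 + l2.
l1 = 10, l2 = 2.
log(10/2) = 1.609438.
l1*log(l1/l2) = 10 * 1.609438 = 16.094379.
KL = 16.094379 - 10 + 2 = 8.0944

8.0944


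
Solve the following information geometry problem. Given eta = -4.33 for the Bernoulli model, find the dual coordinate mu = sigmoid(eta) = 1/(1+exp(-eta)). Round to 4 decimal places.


Dual coordinate (expectation parameter) for Bernoulli:
mu = 1/(1+exp(-eta)).
eta = -4.33.
exp(-eta) = exp(4.33) = 75.944287.
mu = 1/(1+75.944287) = 0.0130

0.0130


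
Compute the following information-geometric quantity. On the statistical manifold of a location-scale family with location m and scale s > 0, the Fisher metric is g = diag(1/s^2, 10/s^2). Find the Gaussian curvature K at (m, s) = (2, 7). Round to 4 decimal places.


The metric has the form g = (A dm^2 + B ds^2)/s^2 with A = 1, B = 10.
Substitute u = sqrt(A/B)*m: g = B*(du^2 + ds^2)/s^2, i.e. B times the
Poincare upper half-plane metric, which has constant Gaussian curvature -1.
Scaling a 2D metric by a constant c divides the Gaussian curvature by c,
so K = -1/B = -1/(10) = -0.1000 everywhere (the point (m, s) = (2, 7) is irrelevant:
the curvature is constant).
The requested Gaussian curvature is K = -0.1000.

-0.1000


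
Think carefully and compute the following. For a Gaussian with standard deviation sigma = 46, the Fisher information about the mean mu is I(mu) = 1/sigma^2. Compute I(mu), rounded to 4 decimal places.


The Fisher information for the mean of a normal distribution is I(mu) = 1/sigma^2.
sigma = 46, so sigma^2 = 2116.
I(mu) = 1/2116 = 0.0005

0.0005


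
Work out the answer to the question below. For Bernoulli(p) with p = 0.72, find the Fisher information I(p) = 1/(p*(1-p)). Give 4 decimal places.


For Bernoulli(p), Fisher information is I(p) = 1/(p*(1-p)).
p = 0.72, 1-p = 0.28.
p*(1-p) = 0.2016.
I(p) = 1/0.2016 = 4.9603

4.9603


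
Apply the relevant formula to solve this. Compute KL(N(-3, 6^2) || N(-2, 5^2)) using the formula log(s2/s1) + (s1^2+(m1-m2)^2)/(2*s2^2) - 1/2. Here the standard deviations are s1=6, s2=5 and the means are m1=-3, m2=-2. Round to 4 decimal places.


KL divergence between normal distributions:
KL = log(s2/s1) + (s1^2 + (m1-m2)^2)/(2*s2^2) - 1/2.
log(5/6) = -0.182322.
(6^2 + (-3--2)^2)/(2*5^2) = (36 + 1)/50 = 0.74.
KL = -0.182322 + 0.74 - 0.5 = 0.0577

0.0577


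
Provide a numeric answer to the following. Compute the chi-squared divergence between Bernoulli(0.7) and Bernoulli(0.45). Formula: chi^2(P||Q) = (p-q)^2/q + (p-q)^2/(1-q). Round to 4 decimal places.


Chi-squared divergence between Bernoulli distributions:
chi^2 = (p-q)^2/q + (p-q)^2/(1-q).
p = 0.7, q = 0.45, p-q = 0.25.
(p-q)^2 = 0.0625.
term1 = 0.0625/0.45 = 0.138889.
term2 = 0.0625/0.55 = 0.113636.
chi^2 = 0.138889 + 0.113636 = 0.2525

0.2525


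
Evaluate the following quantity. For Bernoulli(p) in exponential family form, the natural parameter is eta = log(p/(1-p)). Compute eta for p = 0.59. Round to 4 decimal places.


Natural parameter for Bernoulli: eta = log(p/(1-p)).
p = 0.59, 1-p = 0.41.
p/(1-p) = 1.439024.
eta = log(1.439024) = 0.3640

0.3640


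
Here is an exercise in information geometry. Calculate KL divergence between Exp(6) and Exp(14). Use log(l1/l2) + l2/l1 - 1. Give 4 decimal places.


KL divergence for exponential family:
KL = log(l1/l2) + l2/l1 - 1.
log(6/14) = -0.847298.
14/6 = 2.333333.
KL = -0.847298 + 2.333333 - 1 = 0.4860

0.4860


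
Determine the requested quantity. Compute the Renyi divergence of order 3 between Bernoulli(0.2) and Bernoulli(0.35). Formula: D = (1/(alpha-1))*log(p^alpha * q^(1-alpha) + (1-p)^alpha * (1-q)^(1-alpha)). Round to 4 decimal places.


Renyi divergence of order alpha between Bernoulli distributions:
D = (1/(alpha-1))*log(p^alpha * q^(1-alpha) + (1-p)^alpha * (1-q)^(1-alpha)).
alpha = 3, p = 0.2, q = 0.35.
p^alpha * q^(1-alpha) = 0.2^3 * 0.35^-2 = 0.065306.
(1-p)^alpha * (1-q)^(1-alpha) = 0.8^3 * 0.65^-2 = 1.211834.
sum = 0.065306 + 1.211834 = 1.27714.
D = (1/2)*log(1.27714) = 0.1223

0.1223


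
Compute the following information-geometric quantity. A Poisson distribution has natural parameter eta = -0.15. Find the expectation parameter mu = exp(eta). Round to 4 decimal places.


Expectation parameter for Poisson exponential family:
mu = exp(eta).
eta = -0.15.
mu = exp(-0.15) = 0.8607

0.8607


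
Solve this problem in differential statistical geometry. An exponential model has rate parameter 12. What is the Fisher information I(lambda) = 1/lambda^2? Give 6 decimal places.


Fisher information for exponential: I(lambda) = 1/lambda^2.
lambda = 12, lambda^2 = 144.
I = 1/144 = 0.006944

0.006944


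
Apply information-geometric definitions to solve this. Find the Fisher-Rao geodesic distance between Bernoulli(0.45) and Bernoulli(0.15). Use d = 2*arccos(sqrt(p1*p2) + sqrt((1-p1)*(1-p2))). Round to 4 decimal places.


Geodesic distance on Bernoulli manifold:
d(p1,p2) = 2*arccos(sqrt(p1*p2) + sqrt((1-p1)*(1-p2))).
sqrt(p1*p2) = sqrt(0.45*0.15) = 0.259808.
sqrt((1-p1)*(1-p2)) = sqrt(0.55*0.85) = 0.68374.
arg = 0.259808 + 0.68374 = 0.943547.
d = 2*arccos(0.943547) = 0.6752

0.6752


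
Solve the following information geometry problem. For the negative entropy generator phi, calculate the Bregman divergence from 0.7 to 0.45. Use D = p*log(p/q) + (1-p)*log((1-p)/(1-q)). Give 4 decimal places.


Bregman divergence with negative entropy generator:
D = p*log(p/q) + (1-p)*log((1-p)/(1-q)).
p = 0.7, q = 0.45.
p*log(p/q) = 0.7*log(0.7/0.45) = 0.309283.
(1-p)*log((1-p)/(1-q)) = 0.3*log(0.3/0.55) = -0.181841.
D = 0.309283 + -0.181841 = 0.1274

0.1274


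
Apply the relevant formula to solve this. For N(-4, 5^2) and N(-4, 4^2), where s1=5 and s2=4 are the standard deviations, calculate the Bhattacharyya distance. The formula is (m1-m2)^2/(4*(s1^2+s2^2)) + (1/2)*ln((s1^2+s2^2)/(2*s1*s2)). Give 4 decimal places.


Bhattacharyya distance between two Gaussians:
DB = (m1-m2)^2/(4*(s1^2+s2^2)) + (1/2)*ln((s1^2+s2^2)/(2*s1*s2)).
(m1-m2)^2 = (0)^2 = 0.
s1^2+s2^2 = 25 + 16 = 41.
term1 = 0/164 = 0.0.
term2 = 0.5*ln(41/40.0) = 0.012346.
DB = 0.0 + 0.012346 = 0.0123

0.0123


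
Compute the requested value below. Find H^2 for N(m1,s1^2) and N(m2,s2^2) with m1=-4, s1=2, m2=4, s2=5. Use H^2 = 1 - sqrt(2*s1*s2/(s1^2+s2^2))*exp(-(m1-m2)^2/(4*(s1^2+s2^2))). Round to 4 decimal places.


Squared Hellinger distance for Gaussians:
H^2 = 1 - sqrt(2*s1*s2/(s1^2+s2^2)) * exp(-(m1-m2)^2/(4*(s1^2+s2^2))).
s1^2 = 4, s2^2 = 25, s1^2+s2^2 = 29.
sqrt(2*2*5/(29)) = 0.830455.
(m1-m2)^2 = (-8)^2 = 64.
exp(-64/(4*29)) = exp(-0.551724) = 0.575956.
H^2 = 1 - 0.830455*0.575956 = 0.5217

0.5217


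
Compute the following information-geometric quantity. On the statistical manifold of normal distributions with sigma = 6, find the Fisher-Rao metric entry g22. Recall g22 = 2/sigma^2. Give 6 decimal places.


For the 2-parameter normal family, the Fisher metric has:
  g11 = 1/sigma^2, g22 = 2/sigma^2.
sigma = 6, sigma^2 = 36.
g22 = 0.055556

0.055556


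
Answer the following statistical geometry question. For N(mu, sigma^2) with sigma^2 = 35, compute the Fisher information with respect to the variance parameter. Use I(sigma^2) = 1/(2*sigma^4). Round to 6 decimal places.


Fisher information for variance: I(sigma^2) = 1/(2*sigma^4).
sigma^2 = 35, so sigma^4 = 1225.
I = 1/(2*1225) = 1/2450 = 0.000408

0.000408


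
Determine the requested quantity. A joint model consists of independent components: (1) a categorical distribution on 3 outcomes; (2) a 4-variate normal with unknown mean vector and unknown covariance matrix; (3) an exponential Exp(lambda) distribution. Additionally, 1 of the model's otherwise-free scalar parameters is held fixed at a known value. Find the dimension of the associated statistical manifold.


The dimension of a statistical manifold equals the number of free
(independent) real parameters of the model. For a product of independent
blocks the parameter counts add.
- categorical on 3 outcomes (probabilities sum to 1): 3-1 = 2.
- 4-variate normal: 4 (mean) + 4*5/2 = 10 (symmetric covariance) = 14.
- exponential (lambda): 1.
Total = 2 + 14 + 1 = 17.
1 parameter(s) fixed at known values: 17 - 1 = 16.
Dimension = 16

16


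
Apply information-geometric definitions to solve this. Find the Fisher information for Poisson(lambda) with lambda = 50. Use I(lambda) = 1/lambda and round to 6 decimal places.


Fisher information for Poisson: I(lambda) = 1/lambda.
lambda = 50.
I(lambda) = 1/50 = 0.020000

0.020000


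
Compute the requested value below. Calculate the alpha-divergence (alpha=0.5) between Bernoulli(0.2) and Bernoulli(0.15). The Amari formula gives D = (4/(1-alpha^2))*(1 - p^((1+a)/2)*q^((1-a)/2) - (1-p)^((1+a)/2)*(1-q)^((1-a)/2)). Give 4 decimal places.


Amari alpha-divergence:
D = (4/(1-alpha^2))*(1 - p^((1+a)/2)*q^((1-a)/2) - (1-p)^((1+a)/2)*(1-q)^((1-a)/2)).
alpha = 0.5, p = 0.2, q = 0.15.
e1 = (1+alpha)/2 = 0.75, e2 = (1-alpha)/2 = 0.25.
t1 = p^e1 * q^e2 = 0.2^0.75 * 0.15^0.25 = 0.186121.
t2 = (1-p)^e1 * (1-q)^e2 = 0.8^0.75 * 0.85^0.25 = 0.812217.
4/(1-alpha^2) = 5.333333.
D = 5.333333*(1 - 0.186121 - 0.812217) = 0.0089

0.0089


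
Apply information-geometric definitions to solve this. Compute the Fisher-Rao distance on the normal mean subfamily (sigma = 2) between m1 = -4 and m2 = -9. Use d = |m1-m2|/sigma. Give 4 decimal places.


On the fixed-variance normal subfamily, geodesic distance = |m1-m2|/sigma.
|-4 - -9| = 5.
sigma = 2.
d = 5/2 = 2.5000

2.5000


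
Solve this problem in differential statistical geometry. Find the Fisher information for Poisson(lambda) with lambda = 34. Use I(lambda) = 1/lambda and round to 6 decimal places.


Fisher information for Poisson: I(lambda) = 1/lambda.
lambda = 34.
I(lambda) = 1/34 = 0.029412

0.029412


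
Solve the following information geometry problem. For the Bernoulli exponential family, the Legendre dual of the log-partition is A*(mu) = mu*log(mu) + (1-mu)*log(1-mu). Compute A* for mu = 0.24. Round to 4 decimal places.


Legendre transform for Bernoulli:
A*(mu) = mu*log(mu) + (1-mu)*log(1-mu).
mu = 0.24, 1-mu = 0.76.
mu*log(mu) = 0.24*log(0.24) = -0.342508.
(1-mu)*log(1-mu) = 0.76*log(0.76) = -0.208572.
A* = -0.342508 + -0.208572 = -0.5511

-0.5511


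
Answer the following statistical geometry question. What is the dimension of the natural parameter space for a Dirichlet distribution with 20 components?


Exponential family dimension calculation:
Dirichlet with 20 components has 20 natural parameters.

20


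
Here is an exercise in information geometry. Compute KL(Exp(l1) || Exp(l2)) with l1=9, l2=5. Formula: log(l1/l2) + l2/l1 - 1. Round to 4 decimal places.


KL divergence for exponential family:
KL = log(l1/l2) + l2/l1 - 1.
log(9/5) = 0.587787.
5/9 = 0.555556.
KL = 0.587787 + 0.555556 - 1 = 0.1433

0.1433


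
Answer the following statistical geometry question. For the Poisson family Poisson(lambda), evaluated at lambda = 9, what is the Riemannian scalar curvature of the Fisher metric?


This family has a single free parameter, so its statistical manifold
is 1-dimensional. The Riemann curvature tensor of any 1-dimensional
Riemannian manifold vanishes identically, so R = 0.

0


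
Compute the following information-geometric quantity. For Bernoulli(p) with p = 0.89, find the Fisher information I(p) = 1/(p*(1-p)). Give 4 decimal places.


For Bernoulli(p), Fisher information is I(p) = 1/(p*(1-p)).
p = 0.89, 1-p = 0.11.
p*(1-p) = 0.0979.
I(p) = 1/0.0979 = 10.2145

10.2145


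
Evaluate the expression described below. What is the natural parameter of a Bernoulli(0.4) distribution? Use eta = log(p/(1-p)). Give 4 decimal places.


Natural parameter for Bernoulli: eta = log(p/(1-p)).
p = 0.4, 1-p = 0.6.
p/(1-p) = 0.666667.
eta = log(0.666667) = -0.4055

-0.4055


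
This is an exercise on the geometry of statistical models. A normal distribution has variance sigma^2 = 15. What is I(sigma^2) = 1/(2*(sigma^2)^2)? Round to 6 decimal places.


Fisher information for variance: I(sigma^2) = 1/(2*sigma^4).
sigma^2 = 15, so sigma^4 = 225.
I = 1/(2*225) = 1/450 = 0.002222

0.002222


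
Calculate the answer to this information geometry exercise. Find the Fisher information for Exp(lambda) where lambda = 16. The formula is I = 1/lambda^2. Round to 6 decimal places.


Fisher information for exponential: I(lambda) = 1/lambda^2.
lambda = 16, lambda^2 = 256.
I = 1/256 = 0.003906

0.003906


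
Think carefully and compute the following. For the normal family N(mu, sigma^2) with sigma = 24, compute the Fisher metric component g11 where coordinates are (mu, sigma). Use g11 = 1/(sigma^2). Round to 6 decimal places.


For the 2-parameter normal family, the Fisher metric has:
  g11 = 1/sigma^2, g22 = 2/sigma^2.
sigma = 24, sigma^2 = 576.
g11 = 0.001736

0.001736


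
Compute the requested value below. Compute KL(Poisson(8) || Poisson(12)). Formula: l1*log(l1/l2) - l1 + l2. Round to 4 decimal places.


KL divergence for Poisson:
KL = l1*log(l1/l2) - l1 + l2.
l1 = 8, l2 = 12.
log(8/12) = -0.405465.
l1*log(l1/l2) = 8 * -0.405465 = -3.243721.
KL = -3.243721 - 8 + 12 = 0.7563

0.7563


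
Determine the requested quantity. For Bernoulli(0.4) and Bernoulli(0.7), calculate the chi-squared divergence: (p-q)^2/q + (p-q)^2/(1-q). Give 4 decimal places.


Chi-squared divergence between Bernoulli distributions:
chi^2 = (p-q)^2/q + (p-q)^2/(1-q).
p = 0.4, q = 0.7, p-q = -0.3.
(p-q)^2 = 0.09.
term1 = 0.09/0.7 = 0.128571.
term2 = 0.09/0.3 = 0.3.
chi^2 = 0.128571 + 0.3 = 0.4286

0.4286


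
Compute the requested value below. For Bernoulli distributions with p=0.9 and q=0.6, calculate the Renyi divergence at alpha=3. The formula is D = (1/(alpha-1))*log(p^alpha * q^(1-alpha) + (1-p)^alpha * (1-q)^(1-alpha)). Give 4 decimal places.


Renyi divergence of order alpha between Bernoulli distributions:
D = (1/(alpha-1))*log(p^alpha * q^(1-alpha) + (1-p)^alpha * (1-q)^(1-alpha)).
alpha = 3, p = 0.9, q = 0.6.
p^alpha * q^(1-alpha) = 0.9^3 * 0.6^-2 = 2.025.
(1-p)^alpha * (1-q)^(1-alpha) = 0.1^3 * 0.4^-2 = 0.00625.
sum = 2.025 + 0.00625 = 2.03125.
D = (1/2)*log(2.03125) = 0.3543

0.3543


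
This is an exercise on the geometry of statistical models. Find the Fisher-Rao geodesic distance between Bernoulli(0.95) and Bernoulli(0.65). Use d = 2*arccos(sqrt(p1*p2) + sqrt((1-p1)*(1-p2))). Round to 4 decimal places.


Geodesic distance on Bernoulli manifold:
d(p1,p2) = 2*arccos(sqrt(p1*p2) + sqrt((1-p1)*(1-p2))).
sqrt(p1*p2) = sqrt(0.95*0.65) = 0.785812.
sqrt((1-p1)*(1-p2)) = sqrt(0.05*0.35) = 0.132288.
arg = 0.785812 + 0.132288 = 0.918099.
d = 2*arccos(0.918099) = 0.8151

0.8151


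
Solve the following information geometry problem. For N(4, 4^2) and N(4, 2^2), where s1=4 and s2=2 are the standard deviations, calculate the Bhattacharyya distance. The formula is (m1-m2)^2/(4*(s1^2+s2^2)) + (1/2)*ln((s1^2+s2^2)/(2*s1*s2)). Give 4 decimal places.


Bhattacharyya distance between two Gaussians:
DB = (m1-m2)^2/(4*(s1^2+s2^2)) + (1/2)*ln((s1^2+s2^2)/(2*s1*s2)).
(m1-m2)^2 = (0)^2 = 0.
s1^2+s2^2 = 16 + 4 = 20.
term1 = 0/80 = 0.0.
term2 = 0.5*ln(20/16.0) = 0.111572.
DB = 0.0 + 0.111572 = 0.1116

0.1116


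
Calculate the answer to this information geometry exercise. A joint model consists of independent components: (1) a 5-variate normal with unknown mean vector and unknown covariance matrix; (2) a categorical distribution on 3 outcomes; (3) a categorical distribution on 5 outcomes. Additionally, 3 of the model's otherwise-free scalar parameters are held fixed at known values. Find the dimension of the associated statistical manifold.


The dimension of a statistical manifold equals the number of free
(independent) real parameters of the model. For a product of independent
blocks the parameter counts add.
- 5-variate normal: 5 (mean) + 5*6/2 = 15 (symmetric covariance) = 20.
- categorical on 3 outcomes (probabilities sum to 1): 3-1 = 2.
- categorical on 5 outcomes (probabilities sum to 1): 5-1 = 4.
Total = 20 + 2 + 4 = 26.
3 parameter(s) fixed at known values: 26 - 3 = 23.
Dimension = 23

23
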